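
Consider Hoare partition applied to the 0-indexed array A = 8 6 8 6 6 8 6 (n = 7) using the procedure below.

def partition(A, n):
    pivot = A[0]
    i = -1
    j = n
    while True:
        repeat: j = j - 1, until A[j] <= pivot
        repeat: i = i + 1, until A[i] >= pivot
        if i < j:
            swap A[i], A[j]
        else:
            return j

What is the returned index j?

pivot=8
j stops at 6 (6), i stops at 0 (8); swap ⇒ 6 6 8 6 6 8 8
j stops at 5 (8), i stops at 2 (8); swap ⇒ 6 6 8 6 6 8 8
j stops at 4, i stops at 5; i≥j ⇒ return 4. A=6 6 8 6 6 8 8

4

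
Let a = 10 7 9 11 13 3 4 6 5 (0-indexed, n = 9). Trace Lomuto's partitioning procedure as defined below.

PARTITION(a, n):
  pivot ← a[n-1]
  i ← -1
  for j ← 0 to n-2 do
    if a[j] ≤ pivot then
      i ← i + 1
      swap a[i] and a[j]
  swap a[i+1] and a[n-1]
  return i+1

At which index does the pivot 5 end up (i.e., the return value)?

2

pivot = a[8] = 5; i = -1
j=0: a[0]=10 > 5 → no swap
j=1: a[1]=7 > 5 → no swap
j=2: a[2]=9 > 5 → no swap
j=3: a[3]=11 > 5 → no swap
j=4: a[4]=13 > 5 → no swap
j=5: a[5]=3 ≤ 5 → i=0, swap a[0],a[5] → 3 7 9 11 13 10 4 6 5
j=6: a[6]=4 ≤ 5 → i=1, swap a[1],a[6] → 3 4 9 11 13 10 7 6 5
j=7: a[7]=6 > 5 → no swap
final swap a[2],a[8] → 3 4 5 11 13 10 7 6 9; return 2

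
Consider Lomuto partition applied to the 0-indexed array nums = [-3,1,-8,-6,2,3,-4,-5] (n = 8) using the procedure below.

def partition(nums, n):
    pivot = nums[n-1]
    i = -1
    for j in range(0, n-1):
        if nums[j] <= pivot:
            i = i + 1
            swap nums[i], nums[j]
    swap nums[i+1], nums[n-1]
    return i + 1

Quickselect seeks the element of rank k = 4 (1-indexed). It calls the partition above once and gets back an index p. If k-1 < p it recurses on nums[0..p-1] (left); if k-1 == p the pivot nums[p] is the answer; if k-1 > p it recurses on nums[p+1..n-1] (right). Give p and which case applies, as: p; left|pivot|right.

2; right

pivot=-5, i=-1
j=0: -3>-5, skip
j=1: 1>-5, skip
j=2: -8≤-5, i=0, swap(0,2) ⇒ [-8,1,-3,-6,2,3,-4,-5]
j=3: -6≤-5, i=1, swap(1,3) ⇒ [-8,-6,-3,1,2,3,-4,-5]
j=4: 2>-5, skip
j=5: 3>-5, skip
j=6: -4>-5, skip
swap(2,7) ⇒ [-8,-6,-5,1,2,3,-4,-3]; return 2
p = 2; k-1 = 3 > 2 ⇒ right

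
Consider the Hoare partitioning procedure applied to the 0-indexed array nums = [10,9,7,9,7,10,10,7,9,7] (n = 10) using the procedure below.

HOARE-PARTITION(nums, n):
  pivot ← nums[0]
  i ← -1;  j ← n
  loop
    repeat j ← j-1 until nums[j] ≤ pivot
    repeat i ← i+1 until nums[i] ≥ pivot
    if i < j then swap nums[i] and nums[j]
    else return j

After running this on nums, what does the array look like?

pivot = nums[0] = 10; i = -1, j = 10
j→9 (nums[9]=7≤10), i→0 (nums[0]=10≥10); i<j, swap → [7,9,7,9,7,10,10,7,9,10]
j→8 (nums[8]=9≤10), i→5 (nums[5]=10≥10); i<j, swap → [7,9,7,9,7,9,10,7,10,10]
j→7 (nums[7]=7≤10), i→6 (nums[6]=10≥10); i<j, swap → [7,9,7,9,7,9,7,10,10,10]
j→6, i→7; i≥j, return j=6. nums = [7,9,7,9,7,9,7,10,10,10]

[7,9,7,9,7,9,7,10,10,10]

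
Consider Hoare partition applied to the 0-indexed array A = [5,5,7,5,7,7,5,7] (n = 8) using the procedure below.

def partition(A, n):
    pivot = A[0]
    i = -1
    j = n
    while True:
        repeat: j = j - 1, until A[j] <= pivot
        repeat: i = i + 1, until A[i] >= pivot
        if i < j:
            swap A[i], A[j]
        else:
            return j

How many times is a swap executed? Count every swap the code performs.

pivot = A[0] = 5; i = -1, j = 8
j→6 (A[6]=5≤5), i→0 (A[0]=5≥5); i<j, swap → [5,5,7,5,7,7,5,7]
j→3 (A[3]=5≤5), i→1 (A[1]=5≥5); i<j, swap → [5,5,7,5,7,7,5,7]
j→1, i→2; i≥j, return j=1. A = [5,5,7,5,7,7,5,7]

2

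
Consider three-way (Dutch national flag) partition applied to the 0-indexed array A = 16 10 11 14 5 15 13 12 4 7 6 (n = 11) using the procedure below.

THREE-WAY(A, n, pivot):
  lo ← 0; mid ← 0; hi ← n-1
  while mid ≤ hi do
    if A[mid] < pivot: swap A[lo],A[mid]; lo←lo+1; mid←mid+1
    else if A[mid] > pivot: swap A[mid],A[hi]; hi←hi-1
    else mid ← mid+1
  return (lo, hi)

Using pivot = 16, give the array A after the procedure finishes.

lo=0 mid=0 hi=10
16=16: mid=1
10<16: swap(0,1), lo=1 mid=2 ⇒ 10 16 11 14 5 15 13 12 4 7 6
11<16: swap(1,2), lo=2 mid=3 ⇒ 10 11 16 14 5 15 13 12 4 7 6
14<16: swap(2,3), lo=3 mid=4 ⇒ 10 11 14 16 5 15 13 12 4 7 6
5<16: swap(3,4), lo=4 mid=5 ⇒ 10 11 14 5 16 15 13 12 4 7 6
15<16: swap(4,5), lo=5 mid=6 ⇒ 10 11 14 5 15 16 13 12 4 7 6
13<16: swap(5,6), lo=6 mid=7 ⇒ 10 11 14 5 15 13 16 12 4 7 6
12<16: swap(6,7), lo=7 mid=8 ⇒ 10 11 14 5 15 13 12 16 4 7 6
4<16: swap(7,8), lo=8 mid=9 ⇒ 10 11 14 5 15 13 12 4 16 7 6
7<16: swap(8,9), lo=9 mid=10 ⇒ 10 11 14 5 15 13 12 4 7 16 6
6<16: swap(9,10), lo=10 mid=11 ⇒ 10 11 14 5 15 13 12 4 7 6 16
done. lo=10 hi=10; A=10 11 14 5 15 13 12 4 7 6 16

10 11 14 5 15 13 12 4 7 6 16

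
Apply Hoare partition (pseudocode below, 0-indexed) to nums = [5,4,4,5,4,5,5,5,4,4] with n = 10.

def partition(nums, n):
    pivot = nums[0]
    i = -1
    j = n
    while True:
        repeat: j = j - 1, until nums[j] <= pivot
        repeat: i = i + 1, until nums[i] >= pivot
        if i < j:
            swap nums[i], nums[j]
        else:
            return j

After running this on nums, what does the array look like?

pivot=5
j stops at 9 (4), i stops at 0 (5); swap ⇒ [4,4,4,5,4,5,5,5,4,5]
j stops at 8 (4), i stops at 3 (5); swap ⇒ [4,4,4,4,4,5,5,5,5,5]
j stops at 7 (5), i stops at 5 (5); swap ⇒ [4,4,4,4,4,5,5,5,5,5]
j stops at 6, i stops at 6; i≥j ⇒ return 6. nums=[4,4,4,4,4,5,5,5,5,5]

[4,4,4,4,4,5,5,5,5,5]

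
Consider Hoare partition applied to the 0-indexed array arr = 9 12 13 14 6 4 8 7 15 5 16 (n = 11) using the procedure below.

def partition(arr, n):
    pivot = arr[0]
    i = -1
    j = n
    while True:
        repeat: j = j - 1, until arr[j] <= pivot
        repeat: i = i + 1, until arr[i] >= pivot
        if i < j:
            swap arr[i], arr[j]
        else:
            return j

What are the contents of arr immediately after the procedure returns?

5 7 8 4 6 14 13 12 15 9 16

pivot = arr[0] = 9; i = -1, j = 11
j→9 (arr[9]=5≤9), i→0 (arr[0]=9≥9); i<j, swap → 5 12 13 14 6 4 8 7 15 9 16
j→7 (arr[7]=7≤9), i→1 (arr[1]=12≥9); i<j, swap → 5 7 13 14 6 4 8 12 15 9 16
j→6 (arr[6]=8≤9), i→2 (arr[2]=13≥9); i<j, swap → 5 7 8 14 6 4 13 12 15 9 16
j→5 (arr[5]=4≤9), i→3 (arr[3]=14≥9); i<j, swap → 5 7 8 4 6 14 13 12 15 9 16
j→4, i→5; i≥j, return j=4. arr = 5 7 8 4 6 14 13 12 15 9 16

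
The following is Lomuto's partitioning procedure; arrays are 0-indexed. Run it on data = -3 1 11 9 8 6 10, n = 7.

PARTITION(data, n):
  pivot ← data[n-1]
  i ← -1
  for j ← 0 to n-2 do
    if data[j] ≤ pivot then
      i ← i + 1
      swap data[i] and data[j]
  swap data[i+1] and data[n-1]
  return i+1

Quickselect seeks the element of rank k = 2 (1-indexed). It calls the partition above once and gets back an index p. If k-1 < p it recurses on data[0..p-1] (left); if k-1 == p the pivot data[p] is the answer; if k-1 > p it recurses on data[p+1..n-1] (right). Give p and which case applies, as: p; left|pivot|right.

5; left

pivot=10, i=-1
j=0: -3≤10, i=0, swap(0,0) ⇒ -3 1 11 9 8 6 10
j=1: 1≤10, i=1, swap(1,1) ⇒ -3 1 11 9 8 6 10
j=2: 11>10, skip
j=3: 9≤10, i=2, swap(2,3) ⇒ -3 1 9 11 8 6 10
j=4: 8≤10, i=3, swap(3,4) ⇒ -3 1 9 8 11 6 10
j=5: 6≤10, i=4, swap(4,5) ⇒ -3 1 9 8 6 11 10
swap(5,6) ⇒ -3 1 9 8 6 10 11; return 5
p = 5; k-1 = 1 < 5 ⇒ left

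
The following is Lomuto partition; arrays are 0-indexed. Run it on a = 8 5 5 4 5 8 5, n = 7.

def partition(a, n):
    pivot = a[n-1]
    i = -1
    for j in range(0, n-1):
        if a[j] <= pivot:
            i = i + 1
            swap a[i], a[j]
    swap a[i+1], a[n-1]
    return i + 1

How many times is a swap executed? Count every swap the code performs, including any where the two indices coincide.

5

pivot=5, i=-1
j=0: 8>5, skip
j=1: 5≤5, i=0, swap(0,1) ⇒ 5 8 5 4 5 8 5
j=2: 5≤5, i=1, swap(1,2) ⇒ 5 5 8 4 5 8 5
j=3: 4≤5, i=2, swap(2,3) ⇒ 5 5 4 8 5 8 5
j=4: 5≤5, i=3, swap(3,4) ⇒ 5 5 4 5 8 8 5
j=5: 8>5, skip
swap(4,6) ⇒ 5 5 4 5 5 8 8; return 4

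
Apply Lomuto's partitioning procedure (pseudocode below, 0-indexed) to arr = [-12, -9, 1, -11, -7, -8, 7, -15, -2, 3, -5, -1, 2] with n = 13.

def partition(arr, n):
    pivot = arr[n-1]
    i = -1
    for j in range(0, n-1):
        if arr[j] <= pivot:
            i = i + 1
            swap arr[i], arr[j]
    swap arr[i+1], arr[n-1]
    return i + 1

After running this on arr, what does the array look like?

pivot=2, i=-1
j=0: -12≤2, i=0, swap(0,0) ⇒ [-12, -9, 1, -11, -7, -8, 7, -15, -2, 3, -5, -1, 2]
j=1: -9≤2, i=1, swap(1,1) ⇒ [-12, -9, 1, -11, -7, -8, 7, -15, -2, 3, -5, -1, 2]
j=2: 1≤2, i=2, swap(2,2) ⇒ [-12, -9, 1, -11, -7, -8, 7, -15, -2, 3, -5, -1, 2]
j=3: -11≤2, i=3, swap(3,3) ⇒ [-12, -9, 1, -11, -7, -8, 7, -15, -2, 3, -5, -1, 2]
j=4: -7≤2, i=4, swap(4,4) ⇒ [-12, -9, 1, -11, -7, -8, 7, -15, -2, 3, -5, -1, 2]
j=5: -8≤2, i=5, swap(5,5) ⇒ [-12, -9, 1, -11, -7, -8, 7, -15, -2, 3, -5, -1, 2]
j=6: 7>2, skip
j=7: -15≤2, i=6, swap(6,7) ⇒ [-12, -9, 1, -11, -7, -8, -15, 7, -2, 3, -5, -1, 2]
j=8: -2≤2, i=7, swap(7,8) ⇒ [-12, -9, 1, -11, -7, -8, -15, -2, 7, 3, -5, -1, 2]
j=9: 3>2, skip
j=10: -5≤2, i=8, swap(8,10) ⇒ [-12, -9, 1, -11, -7, -8, -15, -2, -5, 3, 7, -1, 2]
j=11: -1≤2, i=9, swap(9,11) ⇒ [-12, -9, 1, -11, -7, -8, -15, -2, -5, -1, 7, 3, 2]
swap(10,12) ⇒ [-12, -9, 1, -11, -7, -8, -15, -2, -5, -1, 2, 3, 7]; return 10

[-12, -9, 1, -11, -7, -8, -15, -2, -5, -1, 2, 3, 7]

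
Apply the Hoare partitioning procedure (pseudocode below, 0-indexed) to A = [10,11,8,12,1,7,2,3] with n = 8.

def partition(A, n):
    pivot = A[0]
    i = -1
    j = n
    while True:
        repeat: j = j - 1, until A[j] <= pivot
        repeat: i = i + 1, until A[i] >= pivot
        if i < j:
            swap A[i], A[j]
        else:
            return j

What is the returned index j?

4

pivot=10
j stops at 7 (3), i stops at 0 (10); swap ⇒ [3,11,8,12,1,7,2,10]
j stops at 6 (2), i stops at 1 (11); swap ⇒ [3,2,8,12,1,7,11,10]
j stops at 5 (7), i stops at 3 (12); swap ⇒ [3,2,8,7,1,12,11,10]
j stops at 4, i stops at 5; i≥j ⇒ return 4. A=[3,2,8,7,1,12,11,10]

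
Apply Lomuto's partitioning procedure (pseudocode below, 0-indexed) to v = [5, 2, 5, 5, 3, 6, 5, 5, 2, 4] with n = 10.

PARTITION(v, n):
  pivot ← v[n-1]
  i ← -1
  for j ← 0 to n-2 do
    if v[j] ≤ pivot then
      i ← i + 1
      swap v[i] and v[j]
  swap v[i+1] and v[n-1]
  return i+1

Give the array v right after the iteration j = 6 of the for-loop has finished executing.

pivot=4, i=-1
j=0: 5>4, skip
j=1: 2≤4, i=0, swap(0,1) ⇒ [2, 5, 5, 5, 3, 6, 5, 5, 2, 4]
j=2: 5>4, skip
j=3: 5>4, skip
j=4: 3≤4, i=1, swap(1,4) ⇒ [2, 3, 5, 5, 5, 6, 5, 5, 2, 4]
j=5: 6>4, skip
j=6: 5>4, skip
(after j=6) v = [2, 3, 5, 5, 5, 6, 5, 5, 2, 4]

[2, 3, 5, 5, 5, 6, 5, 5, 2, 4]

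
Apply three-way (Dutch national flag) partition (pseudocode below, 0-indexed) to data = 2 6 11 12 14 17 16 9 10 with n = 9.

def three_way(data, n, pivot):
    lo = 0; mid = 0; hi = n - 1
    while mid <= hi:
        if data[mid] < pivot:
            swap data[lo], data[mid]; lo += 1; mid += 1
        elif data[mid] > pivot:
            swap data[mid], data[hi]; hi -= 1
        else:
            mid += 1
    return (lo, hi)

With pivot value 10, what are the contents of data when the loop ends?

2 6 9 10 17 16 14 12 11

lo=0 mid=0 hi=8
2<10: swap(0,0), lo=1 mid=1 ⇒ 2 6 11 12 14 17 16 9 10
6<10: swap(1,1), lo=2 mid=2 ⇒ 2 6 11 12 14 17 16 9 10
11>10: swap(2,8), hi=7 ⇒ 2 6 10 12 14 17 16 9 11
10=10: mid=3
12>10: swap(3,7), hi=6 ⇒ 2 6 10 9 14 17 16 12 11
9<10: swap(2,3), lo=3 mid=4 ⇒ 2 6 9 10 14 17 16 12 11
14>10: swap(4,6), hi=5 ⇒ 2 6 9 10 16 17 14 12 11
16>10: swap(4,5), hi=4 ⇒ 2 6 9 10 17 16 14 12 11
17>10: swap(4,4), hi=3 ⇒ 2 6 9 10 17 16 14 12 11
done. lo=3 hi=3; data=2 6 9 10 17 16 14 12 11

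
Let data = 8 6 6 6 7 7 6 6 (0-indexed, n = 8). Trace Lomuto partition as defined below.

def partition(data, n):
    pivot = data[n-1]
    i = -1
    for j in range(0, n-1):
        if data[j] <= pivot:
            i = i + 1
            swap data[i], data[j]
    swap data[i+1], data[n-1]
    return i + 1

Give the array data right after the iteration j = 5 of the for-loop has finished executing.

6 6 6 8 7 7 6 6

pivot=6, i=-1
j=0: 8>6, skip
j=1: 6≤6, i=0, swap(0,1) ⇒ 6 8 6 6 7 7 6 6
j=2: 6≤6, i=1, swap(1,2) ⇒ 6 6 8 6 7 7 6 6
j=3: 6≤6, i=2, swap(2,3) ⇒ 6 6 6 8 7 7 6 6
j=4: 7>6, skip
j=5: 7>6, skip
(after j=5) data = 6 6 6 8 7 7 6 6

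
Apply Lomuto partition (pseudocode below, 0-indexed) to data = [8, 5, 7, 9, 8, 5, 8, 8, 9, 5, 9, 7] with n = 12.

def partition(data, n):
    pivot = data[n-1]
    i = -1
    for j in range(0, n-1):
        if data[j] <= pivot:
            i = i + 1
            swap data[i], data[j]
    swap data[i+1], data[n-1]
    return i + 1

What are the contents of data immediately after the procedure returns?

[5, 7, 5, 5, 7, 8, 8, 8, 9, 9, 9, 8]

pivot = data[11] = 7; i = -1
j=0: data[0]=8 > 7 → no swap
j=1: data[1]=5 ≤ 7 → i=0, swap data[0],data[1] → [5, 8, 7, 9, 8, 5, 8, 8, 9, 5, 9, 7]
j=2: data[2]=7 ≤ 7 → i=1, swap data[1],data[2] → [5, 7, 8, 9, 8, 5, 8, 8, 9, 5, 9, 7]
j=3: data[3]=9 > 7 → no swap
j=4: data[4]=8 > 7 → no swap
j=5: data[5]=5 ≤ 7 → i=2, swap data[2],data[5] → [5, 7, 5, 9, 8, 8, 8, 8, 9, 5, 9, 7]
j=6: data[6]=8 > 7 → no swap
j=7: data[7]=8 > 7 → no swap
j=8: data[8]=9 > 7 → no swap
j=9: data[9]=5 ≤ 7 → i=3, swap data[3],data[9] → [5, 7, 5, 5, 8, 8, 8, 8, 9, 9, 9, 7]
j=10: data[10]=9 > 7 → no swap
final swap data[4],data[11] → [5, 7, 5, 5, 7, 8, 8, 8, 9, 9, 9, 8]; return 4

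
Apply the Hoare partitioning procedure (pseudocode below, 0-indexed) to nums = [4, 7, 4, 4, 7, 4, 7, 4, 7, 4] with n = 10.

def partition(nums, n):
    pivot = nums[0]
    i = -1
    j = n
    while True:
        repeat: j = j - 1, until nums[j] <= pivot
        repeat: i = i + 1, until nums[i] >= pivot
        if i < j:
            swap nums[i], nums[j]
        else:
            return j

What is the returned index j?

3

pivot=4
j stops at 9 (4), i stops at 0 (4); swap ⇒ [4, 7, 4, 4, 7, 4, 7, 4, 7, 4]
j stops at 7 (4), i stops at 1 (7); swap ⇒ [4, 4, 4, 4, 7, 4, 7, 7, 7, 4]
j stops at 5 (4), i stops at 2 (4); swap ⇒ [4, 4, 4, 4, 7, 4, 7, 7, 7, 4]
j stops at 3, i stops at 3; i≥j ⇒ return 3. nums=[4, 4, 4, 4, 7, 4, 7, 7, 7, 4]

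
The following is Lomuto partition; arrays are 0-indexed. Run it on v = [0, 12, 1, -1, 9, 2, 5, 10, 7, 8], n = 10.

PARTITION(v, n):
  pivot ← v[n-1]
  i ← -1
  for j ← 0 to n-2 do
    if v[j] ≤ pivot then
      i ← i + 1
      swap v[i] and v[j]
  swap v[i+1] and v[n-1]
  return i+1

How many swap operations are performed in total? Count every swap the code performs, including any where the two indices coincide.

pivot=8, i=-1
j=0: 0≤8, i=0, swap(0,0) ⇒ [0, 12, 1, -1, 9, 2, 5, 10, 7, 8]
j=1: 12>8, skip
j=2: 1≤8, i=1, swap(1,2) ⇒ [0, 1, 12, -1, 9, 2, 5, 10, 7, 8]
j=3: -1≤8, i=2, swap(2,3) ⇒ [0, 1, -1, 12, 9, 2, 5, 10, 7, 8]
j=4: 9>8, skip
j=5: 2≤8, i=3, swap(3,5) ⇒ [0, 1, -1, 2, 9, 12, 5, 10, 7, 8]
j=6: 5≤8, i=4, swap(4,6) ⇒ [0, 1, -1, 2, 5, 12, 9, 10, 7, 8]
j=7: 10>8, skip
j=8: 7≤8, i=5, swap(5,8) ⇒ [0, 1, -1, 2, 5, 7, 9, 10, 12, 8]
swap(6,9) ⇒ [0, 1, -1, 2, 5, 7, 8, 10, 12, 9]; return 6

7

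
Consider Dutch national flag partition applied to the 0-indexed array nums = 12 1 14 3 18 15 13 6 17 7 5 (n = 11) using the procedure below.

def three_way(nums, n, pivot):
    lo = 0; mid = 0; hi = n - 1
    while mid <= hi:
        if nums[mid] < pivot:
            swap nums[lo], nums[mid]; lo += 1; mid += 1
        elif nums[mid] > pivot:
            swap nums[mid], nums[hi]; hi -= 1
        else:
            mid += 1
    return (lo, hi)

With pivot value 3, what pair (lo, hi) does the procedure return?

pivot = 3; lo=0, mid=0, hi=10
nums[mid]=12>3: swap nums[0],nums[10]; hi=9 → 5 1 14 3 18 15 13 6 17 7 12
nums[mid]=5>3: swap nums[0],nums[9]; hi=8 → 7 1 14 3 18 15 13 6 17 5 12
nums[mid]=7>3: swap nums[0],nums[8]; hi=7 → 17 1 14 3 18 15 13 6 7 5 12
nums[mid]=17>3: swap nums[0],nums[7]; hi=6 → 6 1 14 3 18 15 13 17 7 5 12
nums[mid]=6>3: swap nums[0],nums[6]; hi=5 → 13 1 14 3 18 15 6 17 7 5 12
nums[mid]=13>3: swap nums[0],nums[5]; hi=4 → 15 1 14 3 18 13 6 17 7 5 12
nums[mid]=15>3: swap nums[0],nums[4]; hi=3 → 18 1 14 3 15 13 6 17 7 5 12
nums[mid]=18>3: swap nums[0],nums[3]; hi=2 → 3 1 14 18 15 13 6 17 7 5 12
nums[mid]=3=3: mid=1
nums[mid]=1<3: swap nums[0],nums[1]; lo=1,mid=2 → 1 3 14 18 15 13 6 17 7 5 12
nums[mid]=14>3: swap nums[2],nums[2]; hi=1 → 1 3 14 18 15 13 6 17 7 5 12
end: lo=1, hi=1; nums = 1 3 14 18 15 13 6 17 7 5 12

(1, 1)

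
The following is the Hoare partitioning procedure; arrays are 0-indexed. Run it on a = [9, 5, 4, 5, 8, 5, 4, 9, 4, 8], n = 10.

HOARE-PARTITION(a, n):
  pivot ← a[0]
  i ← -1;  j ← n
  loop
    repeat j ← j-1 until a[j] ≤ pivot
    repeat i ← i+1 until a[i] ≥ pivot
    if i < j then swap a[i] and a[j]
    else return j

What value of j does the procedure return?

7

pivot = a[0] = 9; i = -1, j = 10
j→9 (a[9]=8≤9), i→0 (a[0]=9≥9); i<j, swap → [8, 5, 4, 5, 8, 5, 4, 9, 4, 9]
j→8 (a[8]=4≤9), i→7 (a[7]=9≥9); i<j, swap → [8, 5, 4, 5, 8, 5, 4, 4, 9, 9]
j→7, i→8; i≥j, return j=7. a = [8, 5, 4, 5, 8, 5, 4, 4, 9, 9]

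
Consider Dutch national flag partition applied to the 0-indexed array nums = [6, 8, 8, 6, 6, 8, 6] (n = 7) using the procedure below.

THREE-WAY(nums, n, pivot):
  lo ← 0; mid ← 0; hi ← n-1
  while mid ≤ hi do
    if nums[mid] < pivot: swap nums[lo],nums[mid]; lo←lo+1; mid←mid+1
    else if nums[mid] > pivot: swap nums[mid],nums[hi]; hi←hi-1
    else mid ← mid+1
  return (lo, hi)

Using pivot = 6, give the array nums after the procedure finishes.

[6, 6, 6, 6, 8, 8, 8]

pivot = 6; lo=0, mid=0, hi=6
nums[mid]=6=6: mid=1
nums[mid]=8>6: swap nums[1],nums[6]; hi=5 → [6, 6, 8, 6, 6, 8, 8]
nums[mid]=6=6: mid=2
nums[mid]=8>6: swap nums[2],nums[5]; hi=4 → [6, 6, 8, 6, 6, 8, 8]
nums[mid]=8>6: swap nums[2],nums[4]; hi=3 → [6, 6, 6, 6, 8, 8, 8]
nums[mid]=6=6: mid=3
nums[mid]=6=6: mid=4
end: lo=0, hi=3; nums = [6, 6, 6, 6, 8, 8, 8]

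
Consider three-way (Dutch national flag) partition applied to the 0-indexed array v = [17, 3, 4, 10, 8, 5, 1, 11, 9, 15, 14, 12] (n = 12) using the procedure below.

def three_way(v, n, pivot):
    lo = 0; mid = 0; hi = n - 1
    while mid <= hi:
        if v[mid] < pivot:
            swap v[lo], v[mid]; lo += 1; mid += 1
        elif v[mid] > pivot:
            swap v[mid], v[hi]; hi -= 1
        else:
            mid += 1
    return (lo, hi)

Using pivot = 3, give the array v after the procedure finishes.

[1, 3, 10, 8, 5, 4, 11, 9, 15, 14, 12, 17]

lo=0 mid=0 hi=11
17>3: swap(0,11), hi=10 ⇒ [12, 3, 4, 10, 8, 5, 1, 11, 9, 15, 14, 17]
12>3: swap(0,10), hi=9 ⇒ [14, 3, 4, 10, 8, 5, 1, 11, 9, 15, 12, 17]
14>3: swap(0,9), hi=8 ⇒ [15, 3, 4, 10, 8, 5, 1, 11, 9, 14, 12, 17]
15>3: swap(0,8), hi=7 ⇒ [9, 3, 4, 10, 8, 5, 1, 11, 15, 14, 12, 17]
9>3: swap(0,7), hi=6 ⇒ [11, 3, 4, 10, 8, 5, 1, 9, 15, 14, 12, 17]
11>3: swap(0,6), hi=5 ⇒ [1, 3, 4, 10, 8, 5, 11, 9, 15, 14, 12, 17]
1<3: swap(0,0), lo=1 mid=1 ⇒ [1, 3, 4, 10, 8, 5, 11, 9, 15, 14, 12, 17]
3=3: mid=2
4>3: swap(2,5), hi=4 ⇒ [1, 3, 5, 10, 8, 4, 11, 9, 15, 14, 12, 17]
5>3: swap(2,4), hi=3 ⇒ [1, 3, 8, 10, 5, 4, 11, 9, 15, 14, 12, 17]
8>3: swap(2,3), hi=2 ⇒ [1, 3, 10, 8, 5, 4, 11, 9, 15, 14, 12, 17]
10>3: swap(2,2), hi=1 ⇒ [1, 3, 10, 8, 5, 4, 11, 9, 15, 14, 12, 17]
done. lo=1 hi=1; v=[1, 3, 10, 8, 5, 4, 11, 9, 15, 14, 12, 17]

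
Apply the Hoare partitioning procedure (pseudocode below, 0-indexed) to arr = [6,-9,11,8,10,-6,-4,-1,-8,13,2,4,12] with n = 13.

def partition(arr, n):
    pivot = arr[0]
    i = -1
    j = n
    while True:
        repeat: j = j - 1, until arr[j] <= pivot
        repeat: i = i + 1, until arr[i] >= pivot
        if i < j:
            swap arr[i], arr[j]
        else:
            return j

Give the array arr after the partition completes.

[4,-9,2,-8,-1,-6,-4,10,8,13,11,6,12]

pivot=6
j stops at 11 (4), i stops at 0 (6); swap ⇒ [4,-9,11,8,10,-6,-4,-1,-8,13,2,6,12]
j stops at 10 (2), i stops at 2 (11); swap ⇒ [4,-9,2,8,10,-6,-4,-1,-8,13,11,6,12]
j stops at 8 (-8), i stops at 3 (8); swap ⇒ [4,-9,2,-8,10,-6,-4,-1,8,13,11,6,12]
j stops at 7 (-1), i stops at 4 (10); swap ⇒ [4,-9,2,-8,-1,-6,-4,10,8,13,11,6,12]
j stops at 6, i stops at 7; i≥j ⇒ return 6. arr=[4,-9,2,-8,-1,-6,-4,10,8,13,11,6,12]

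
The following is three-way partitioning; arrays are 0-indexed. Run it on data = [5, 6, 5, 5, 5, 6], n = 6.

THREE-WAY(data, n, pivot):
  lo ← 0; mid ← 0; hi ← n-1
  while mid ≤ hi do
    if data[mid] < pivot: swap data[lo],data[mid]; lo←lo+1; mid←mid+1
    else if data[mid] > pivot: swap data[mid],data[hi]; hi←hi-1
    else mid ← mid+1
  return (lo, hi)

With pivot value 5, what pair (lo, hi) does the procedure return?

(0, 3)

lo=0 mid=0 hi=5
5=5: mid=1
6>5: swap(1,5), hi=4 ⇒ [5, 6, 5, 5, 5, 6]
6>5: swap(1,4), hi=3 ⇒ [5, 5, 5, 5, 6, 6]
5=5: mid=2
5=5: mid=3
5=5: mid=4
done. lo=0 hi=3; data=[5, 5, 5, 5, 6, 6]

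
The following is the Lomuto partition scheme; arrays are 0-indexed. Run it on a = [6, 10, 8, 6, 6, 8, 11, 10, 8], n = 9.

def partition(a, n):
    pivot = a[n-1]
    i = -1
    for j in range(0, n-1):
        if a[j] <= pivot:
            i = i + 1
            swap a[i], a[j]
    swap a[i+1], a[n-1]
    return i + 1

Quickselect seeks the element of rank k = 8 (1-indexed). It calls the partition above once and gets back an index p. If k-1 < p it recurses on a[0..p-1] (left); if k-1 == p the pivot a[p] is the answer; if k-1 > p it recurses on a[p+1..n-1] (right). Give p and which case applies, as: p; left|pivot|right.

pivot = a[8] = 8; i = -1
j=0: a[0]=6 ≤ 8 → i=0, swap a[0],a[0] (no change) → [6, 10, 8, 6, 6, 8, 11, 10, 8]
j=1: a[1]=10 > 8 → no swap
j=2: a[2]=8 ≤ 8 → i=1, swap a[1],a[2] → [6, 8, 10, 6, 6, 8, 11, 10, 8]
j=3: a[3]=6 ≤ 8 → i=2, swap a[2],a[3] → [6, 8, 6, 10, 6, 8, 11, 10, 8]
j=4: a[4]=6 ≤ 8 → i=3, swap a[3],a[4] → [6, 8, 6, 6, 10, 8, 11, 10, 8]
j=5: a[5]=8 ≤ 8 → i=4, swap a[4],a[5] → [6, 8, 6, 6, 8, 10, 11, 10, 8]
j=6: a[6]=11 > 8 → no swap
j=7: a[7]=10 > 8 → no swap
final swap a[5],a[8] → [6, 8, 6, 6, 8, 8, 11, 10, 10]; return 5
p = 5; k-1 = 7 > 5 ⇒ right

5; right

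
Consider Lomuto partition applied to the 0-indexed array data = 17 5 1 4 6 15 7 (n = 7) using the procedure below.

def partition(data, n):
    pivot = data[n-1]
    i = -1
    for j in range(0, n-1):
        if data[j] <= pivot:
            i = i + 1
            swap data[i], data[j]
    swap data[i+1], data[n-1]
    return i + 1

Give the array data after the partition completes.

5 1 4 6 7 15 17

pivot=7, i=-1
j=0: 17>7, skip
j=1: 5≤7, i=0, swap(0,1) ⇒ 5 17 1 4 6 15 7
j=2: 1≤7, i=1, swap(1,2) ⇒ 5 1 17 4 6 15 7
j=3: 4≤7, i=2, swap(2,3) ⇒ 5 1 4 17 6 15 7
j=4: 6≤7, i=3, swap(3,4) ⇒ 5 1 4 6 17 15 7
j=5: 15>7, skip
swap(4,6) ⇒ 5 1 4 6 7 15 17; return 4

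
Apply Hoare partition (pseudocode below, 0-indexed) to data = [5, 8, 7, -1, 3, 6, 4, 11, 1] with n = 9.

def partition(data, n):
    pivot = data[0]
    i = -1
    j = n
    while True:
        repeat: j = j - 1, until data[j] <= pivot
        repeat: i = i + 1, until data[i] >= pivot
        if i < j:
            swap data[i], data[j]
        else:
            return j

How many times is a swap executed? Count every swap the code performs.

3

pivot=5
j stops at 8 (1), i stops at 0 (5); swap ⇒ [1, 8, 7, -1, 3, 6, 4, 11, 5]
j stops at 6 (4), i stops at 1 (8); swap ⇒ [1, 4, 7, -1, 3, 6, 8, 11, 5]
j stops at 4 (3), i stops at 2 (7); swap ⇒ [1, 4, 3, -1, 7, 6, 8, 11, 5]
j stops at 3, i stops at 4; i≥j ⇒ return 3. data=[1, 4, 3, -1, 7, 6, 8, 11, 5]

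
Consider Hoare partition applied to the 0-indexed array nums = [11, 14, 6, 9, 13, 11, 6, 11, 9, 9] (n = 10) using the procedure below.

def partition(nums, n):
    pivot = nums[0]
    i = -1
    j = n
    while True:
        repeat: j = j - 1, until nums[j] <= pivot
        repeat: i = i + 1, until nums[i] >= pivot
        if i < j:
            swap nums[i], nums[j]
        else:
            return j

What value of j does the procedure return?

pivot = nums[0] = 11; i = -1, j = 10
j→9 (nums[9]=9≤11), i→0 (nums[0]=11≥11); i<j, swap → [9, 14, 6, 9, 13, 11, 6, 11, 9, 11]
j→8 (nums[8]=9≤11), i→1 (nums[1]=14≥11); i<j, swap → [9, 9, 6, 9, 13, 11, 6, 11, 14, 11]
j→7 (nums[7]=11≤11), i→4 (nums[4]=13≥11); i<j, swap → [9, 9, 6, 9, 11, 11, 6, 13, 14, 11]
j→6 (nums[6]=6≤11), i→5 (nums[5]=11≥11); i<j, swap → [9, 9, 6, 9, 11, 6, 11, 13, 14, 11]
j→5, i→6; i≥j, return j=5. nums = [9, 9, 6, 9, 11, 6, 11, 13, 14, 11]

5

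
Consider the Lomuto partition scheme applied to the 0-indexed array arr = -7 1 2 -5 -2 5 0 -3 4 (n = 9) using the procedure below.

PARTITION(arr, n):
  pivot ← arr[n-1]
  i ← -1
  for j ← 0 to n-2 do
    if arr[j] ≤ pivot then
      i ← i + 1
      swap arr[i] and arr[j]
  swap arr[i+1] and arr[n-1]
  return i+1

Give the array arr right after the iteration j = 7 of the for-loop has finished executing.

-7 1 2 -5 -2 0 -3 5 4

pivot = arr[8] = 4; i = -1
j=0: arr[0]=-7 ≤ 4 → i=0, swap arr[0],arr[0] (no change) → -7 1 2 -5 -2 5 0 -3 4
j=1: arr[1]=1 ≤ 4 → i=1, swap arr[1],arr[1] (no change) → -7 1 2 -5 -2 5 0 -3 4
j=2: arr[2]=2 ≤ 4 → i=2, swap arr[2],arr[2] (no change) → -7 1 2 -5 -2 5 0 -3 4
j=3: arr[3]=-5 ≤ 4 → i=3, swap arr[3],arr[3] (no change) → -7 1 2 -5 -2 5 0 -3 4
j=4: arr[4]=-2 ≤ 4 → i=4, swap arr[4],arr[4] (no change) → -7 1 2 -5 -2 5 0 -3 4
j=5: arr[5]=5 > 4 → no swap
j=6: arr[6]=0 ≤ 4 → i=5, swap arr[5],arr[6] → -7 1 2 -5 -2 0 5 -3 4
j=7: arr[7]=-3 ≤ 4 → i=6, swap arr[6],arr[7] → -7 1 2 -5 -2 0 -3 5 4
(after j=7) arr = -7 1 2 -5 -2 0 -3 5 4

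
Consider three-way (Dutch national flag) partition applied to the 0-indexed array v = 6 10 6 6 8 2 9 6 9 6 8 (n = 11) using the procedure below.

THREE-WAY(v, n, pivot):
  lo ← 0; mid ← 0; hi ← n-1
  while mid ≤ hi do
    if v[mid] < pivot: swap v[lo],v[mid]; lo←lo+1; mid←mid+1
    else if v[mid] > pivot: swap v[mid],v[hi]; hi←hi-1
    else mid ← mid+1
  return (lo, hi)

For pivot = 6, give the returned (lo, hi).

(1, 5)

pivot = 6; lo=0, mid=0, hi=10
v[mid]=6=6: mid=1
v[mid]=10>6: swap v[1],v[10]; hi=9 → 6 8 6 6 8 2 9 6 9 6 10
v[mid]=8>6: swap v[1],v[9]; hi=8 → 6 6 6 6 8 2 9 6 9 8 10
v[mid]=6=6: mid=2
v[mid]=6=6: mid=3
v[mid]=6=6: mid=4
v[mid]=8>6: swap v[4],v[8]; hi=7 → 6 6 6 6 9 2 9 6 8 8 10
v[mid]=9>6: swap v[4],v[7]; hi=6 → 6 6 6 6 6 2 9 9 8 8 10
v[mid]=6=6: mid=5
v[mid]=2<6: swap v[0],v[5]; lo=1,mid=6 → 2 6 6 6 6 6 9 9 8 8 10
v[mid]=9>6: swap v[6],v[6]; hi=5 → 2 6 6 6 6 6 9 9 8 8 10
end: lo=1, hi=5; v = 2 6 6 6 6 6 9 9 8 8 10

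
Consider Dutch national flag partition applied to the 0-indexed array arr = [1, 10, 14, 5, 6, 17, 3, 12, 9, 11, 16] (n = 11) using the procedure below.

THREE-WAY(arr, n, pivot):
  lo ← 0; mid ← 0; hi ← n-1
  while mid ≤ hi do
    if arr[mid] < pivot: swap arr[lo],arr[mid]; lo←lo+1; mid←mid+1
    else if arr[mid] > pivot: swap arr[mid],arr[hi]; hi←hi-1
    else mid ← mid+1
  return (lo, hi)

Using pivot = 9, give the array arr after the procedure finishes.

[1, 3, 5, 6, 9, 17, 12, 14, 11, 16, 10]

lo=0 mid=0 hi=10
1<9: swap(0,0), lo=1 mid=1 ⇒ [1, 10, 14, 5, 6, 17, 3, 12, 9, 11, 16]
10>9: swap(1,10), hi=9 ⇒ [1, 16, 14, 5, 6, 17, 3, 12, 9, 11, 10]
16>9: swap(1,9), hi=8 ⇒ [1, 11, 14, 5, 6, 17, 3, 12, 9, 16, 10]
11>9: swap(1,8), hi=7 ⇒ [1, 9, 14, 5, 6, 17, 3, 12, 11, 16, 10]
9=9: mid=2
14>9: swap(2,7), hi=6 ⇒ [1, 9, 12, 5, 6, 17, 3, 14, 11, 16, 10]
12>9: swap(2,6), hi=5 ⇒ [1, 9, 3, 5, 6, 17, 12, 14, 11, 16, 10]
3<9: swap(1,2), lo=2 mid=3 ⇒ [1, 3, 9, 5, 6, 17, 12, 14, 11, 16, 10]
5<9: swap(2,3), lo=3 mid=4 ⇒ [1, 3, 5, 9, 6, 17, 12, 14, 11, 16, 10]
6<9: swap(3,4), lo=4 mid=5 ⇒ [1, 3, 5, 6, 9, 17, 12, 14, 11, 16, 10]
17>9: swap(5,5), hi=4 ⇒ [1, 3, 5, 6, 9, 17, 12, 14, 11, 16, 10]
done. lo=4 hi=4; arr=[1, 3, 5, 6, 9, 17, 12, 14, 11, 16, 10]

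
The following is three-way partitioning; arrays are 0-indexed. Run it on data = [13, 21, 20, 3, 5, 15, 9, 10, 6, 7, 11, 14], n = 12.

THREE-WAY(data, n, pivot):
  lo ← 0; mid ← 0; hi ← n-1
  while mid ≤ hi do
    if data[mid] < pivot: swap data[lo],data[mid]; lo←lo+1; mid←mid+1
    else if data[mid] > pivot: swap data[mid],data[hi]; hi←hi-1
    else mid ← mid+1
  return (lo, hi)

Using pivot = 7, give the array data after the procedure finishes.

pivot = 7; lo=0, mid=0, hi=11
data[mid]=13>7: swap data[0],data[11]; hi=10 → [14, 21, 20, 3, 5, 15, 9, 10, 6, 7, 11, 13]
data[mid]=14>7: swap data[0],data[10]; hi=9 → [11, 21, 20, 3, 5, 15, 9, 10, 6, 7, 14, 13]
data[mid]=11>7: swap data[0],data[9]; hi=8 → [7, 21, 20, 3, 5, 15, 9, 10, 6, 11, 14, 13]
data[mid]=7=7: mid=1
data[mid]=21>7: swap data[1],data[8]; hi=7 → [7, 6, 20, 3, 5, 15, 9, 10, 21, 11, 14, 13]
data[mid]=6<7: swap data[0],data[1]; lo=1,mid=2 → [6, 7, 20, 3, 5, 15, 9, 10, 21, 11, 14, 13]
data[mid]=20>7: swap data[2],data[7]; hi=6 → [6, 7, 10, 3, 5, 15, 9, 20, 21, 11, 14, 13]
data[mid]=10>7: swap data[2],data[6]; hi=5 → [6, 7, 9, 3, 5, 15, 10, 20, 21, 11, 14, 13]
data[mid]=9>7: swap data[2],data[5]; hi=4 → [6, 7, 15, 3, 5, 9, 10, 20, 21, 11, 14, 13]
data[mid]=15>7: swap data[2],data[4]; hi=3 → [6, 7, 5, 3, 15, 9, 10, 20, 21, 11, 14, 13]
data[mid]=5<7: swap data[1],data[2]; lo=2,mid=3 → [6, 5, 7, 3, 15, 9, 10, 20, 21, 11, 14, 13]
data[mid]=3<7: swap data[2],data[3]; lo=3,mid=4 → [6, 5, 3, 7, 15, 9, 10, 20, 21, 11, 14, 13]
end: lo=3, hi=3; data = [6, 5, 3, 7, 15, 9, 10, 20, 21, 11, 14, 13]

[6, 5, 3, 7, 15, 9, 10, 20, 21, 11, 14, 13]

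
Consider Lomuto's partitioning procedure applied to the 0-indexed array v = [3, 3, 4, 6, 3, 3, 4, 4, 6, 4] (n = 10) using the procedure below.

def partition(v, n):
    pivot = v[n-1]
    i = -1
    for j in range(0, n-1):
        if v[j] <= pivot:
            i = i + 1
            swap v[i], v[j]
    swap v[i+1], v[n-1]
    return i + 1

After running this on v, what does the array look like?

[3, 3, 4, 3, 3, 4, 4, 4, 6, 6]

pivot=4, i=-1
j=0: 3≤4, i=0, swap(0,0) ⇒ [3, 3, 4, 6, 3, 3, 4, 4, 6, 4]
j=1: 3≤4, i=1, swap(1,1) ⇒ [3, 3, 4, 6, 3, 3, 4, 4, 6, 4]
j=2: 4≤4, i=2, swap(2,2) ⇒ [3, 3, 4, 6, 3, 3, 4, 4, 6, 4]
j=3: 6>4, skip
j=4: 3≤4, i=3, swap(3,4) ⇒ [3, 3, 4, 3, 6, 3, 4, 4, 6, 4]
j=5: 3≤4, i=4, swap(4,5) ⇒ [3, 3, 4, 3, 3, 6, 4, 4, 6, 4]
j=6: 4≤4, i=5, swap(5,6) ⇒ [3, 3, 4, 3, 3, 4, 6, 4, 6, 4]
j=7: 4≤4, i=6, swap(6,7) ⇒ [3, 3, 4, 3, 3, 4, 4, 6, 6, 4]
j=8: 6>4, skip
swap(7,9) ⇒ [3, 3, 4, 3, 3, 4, 4, 4, 6, 6]; return 7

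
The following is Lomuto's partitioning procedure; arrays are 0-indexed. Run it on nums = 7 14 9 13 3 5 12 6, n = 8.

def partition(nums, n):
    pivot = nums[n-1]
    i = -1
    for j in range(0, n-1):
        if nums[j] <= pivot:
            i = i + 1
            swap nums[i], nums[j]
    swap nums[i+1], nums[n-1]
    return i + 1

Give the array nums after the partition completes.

3 5 6 13 7 14 12 9

pivot=6, i=-1
j=0: 7>6, skip
j=1: 14>6, skip
j=2: 9>6, skip
j=3: 13>6, skip
j=4: 3≤6, i=0, swap(0,4) ⇒ 3 14 9 13 7 5 12 6
j=5: 5≤6, i=1, swap(1,5) ⇒ 3 5 9 13 7 14 12 6
j=6: 12>6, skip
swap(2,7) ⇒ 3 5 6 13 7 14 12 9; return 2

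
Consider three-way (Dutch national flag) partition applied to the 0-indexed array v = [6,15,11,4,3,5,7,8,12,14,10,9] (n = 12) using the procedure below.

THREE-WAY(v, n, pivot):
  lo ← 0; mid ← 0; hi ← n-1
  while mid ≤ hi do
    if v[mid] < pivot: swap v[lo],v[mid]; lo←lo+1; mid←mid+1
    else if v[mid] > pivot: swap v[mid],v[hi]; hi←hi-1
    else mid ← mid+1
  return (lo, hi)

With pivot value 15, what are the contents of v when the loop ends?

[6,11,4,3,5,7,8,12,14,10,9,15]

lo=0 mid=0 hi=11
6<15: swap(0,0), lo=1 mid=1 ⇒ [6,15,11,4,3,5,7,8,12,14,10,9]
15=15: mid=2
11<15: swap(1,2), lo=2 mid=3 ⇒ [6,11,15,4,3,5,7,8,12,14,10,9]
4<15: swap(2,3), lo=3 mid=4 ⇒ [6,11,4,15,3,5,7,8,12,14,10,9]
3<15: swap(3,4), lo=4 mid=5 ⇒ [6,11,4,3,15,5,7,8,12,14,10,9]
5<15: swap(4,5), lo=5 mid=6 ⇒ [6,11,4,3,5,15,7,8,12,14,10,9]
7<15: swap(5,6), lo=6 mid=7 ⇒ [6,11,4,3,5,7,15,8,12,14,10,9]
8<15: swap(6,7), lo=7 mid=8 ⇒ [6,11,4,3,5,7,8,15,12,14,10,9]
12<15: swap(7,8), lo=8 mid=9 ⇒ [6,11,4,3,5,7,8,12,15,14,10,9]
14<15: swap(8,9), lo=9 mid=10 ⇒ [6,11,4,3,5,7,8,12,14,15,10,9]
10<15: swap(9,10), lo=10 mid=11 ⇒ [6,11,4,3,5,7,8,12,14,10,15,9]
9<15: swap(10,11), lo=11 mid=12 ⇒ [6,11,4,3,5,7,8,12,14,10,9,15]
done. lo=11 hi=11; v=[6,11,4,3,5,7,8,12,14,10,9,15]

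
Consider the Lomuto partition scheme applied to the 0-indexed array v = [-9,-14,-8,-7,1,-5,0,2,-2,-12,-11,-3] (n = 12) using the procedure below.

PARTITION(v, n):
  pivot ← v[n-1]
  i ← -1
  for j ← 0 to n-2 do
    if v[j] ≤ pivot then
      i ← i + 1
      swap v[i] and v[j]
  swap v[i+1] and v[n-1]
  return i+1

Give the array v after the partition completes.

pivot = v[11] = -3; i = -1
j=0: v[0]=-9 ≤ -3 → i=0, swap v[0],v[0] (no change) → [-9,-14,-8,-7,1,-5,0,2,-2,-12,-11,-3]
j=1: v[1]=-14 ≤ -3 → i=1, swap v[1],v[1] (no change) → [-9,-14,-8,-7,1,-5,0,2,-2,-12,-11,-3]
j=2: v[2]=-8 ≤ -3 → i=2, swap v[2],v[2] (no change) → [-9,-14,-8,-7,1,-5,0,2,-2,-12,-11,-3]
j=3: v[3]=-7 ≤ -3 → i=3, swap v[3],v[3] (no change) → [-9,-14,-8,-7,1,-5,0,2,-2,-12,-11,-3]
j=4: v[4]=1 > -3 → no swap
j=5: v[5]=-5 ≤ -3 → i=4, swap v[4],v[5] → [-9,-14,-8,-7,-5,1,0,2,-2,-12,-11,-3]
j=6: v[6]=0 > -3 → no swap
j=7: v[7]=2 > -3 → no swap
j=8: v[8]=-2 > -3 → no swap
j=9: v[9]=-12 ≤ -3 → i=5, swap v[5],v[9] → [-9,-14,-8,-7,-5,-12,0,2,-2,1,-11,-3]
j=10: v[10]=-11 ≤ -3 → i=6, swap v[6],v[10] → [-9,-14,-8,-7,-5,-12,-11,2,-2,1,0,-3]
final swap v[7],v[11] → [-9,-14,-8,-7,-5,-12,-11,-3,-2,1,0,2]; return 7

[-9,-14,-8,-7,-5,-12,-11,-3,-2,1,0,2]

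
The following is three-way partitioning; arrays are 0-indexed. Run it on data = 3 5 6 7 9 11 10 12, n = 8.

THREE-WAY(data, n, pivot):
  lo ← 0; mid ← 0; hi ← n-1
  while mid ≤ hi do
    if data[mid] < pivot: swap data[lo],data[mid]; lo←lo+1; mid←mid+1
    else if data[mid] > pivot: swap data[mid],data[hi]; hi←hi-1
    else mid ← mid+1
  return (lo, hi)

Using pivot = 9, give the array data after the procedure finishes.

lo=0 mid=0 hi=7
3<9: swap(0,0), lo=1 mid=1 ⇒ 3 5 6 7 9 11 10 12
5<9: swap(1,1), lo=2 mid=2 ⇒ 3 5 6 7 9 11 10 12
6<9: swap(2,2), lo=3 mid=3 ⇒ 3 5 6 7 9 11 10 12
7<9: swap(3,3), lo=4 mid=4 ⇒ 3 5 6 7 9 11 10 12
9=9: mid=5
11>9: swap(5,7), hi=6 ⇒ 3 5 6 7 9 12 10 11
12>9: swap(5,6), hi=5 ⇒ 3 5 6 7 9 10 12 11
10>9: swap(5,5), hi=4 ⇒ 3 5 6 7 9 10 12 11
done. lo=4 hi=4; data=3 5 6 7 9 10 12 11

3 5 6 7 9 10 12 11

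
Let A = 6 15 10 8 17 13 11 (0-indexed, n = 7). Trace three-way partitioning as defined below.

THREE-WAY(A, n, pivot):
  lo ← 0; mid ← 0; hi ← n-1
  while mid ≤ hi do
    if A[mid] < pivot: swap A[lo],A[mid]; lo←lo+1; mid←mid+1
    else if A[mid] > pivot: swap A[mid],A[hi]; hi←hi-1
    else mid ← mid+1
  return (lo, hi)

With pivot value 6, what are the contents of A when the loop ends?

pivot = 6; lo=0, mid=0, hi=6
A[mid]=6=6: mid=1
A[mid]=15>6: swap A[1],A[6]; hi=5 → 6 11 10 8 17 13 15
A[mid]=11>6: swap A[1],A[5]; hi=4 → 6 13 10 8 17 11 15
A[mid]=13>6: swap A[1],A[4]; hi=3 → 6 17 10 8 13 11 15
A[mid]=17>6: swap A[1],A[3]; hi=2 → 6 8 10 17 13 11 15
A[mid]=8>6: swap A[1],A[2]; hi=1 → 6 10 8 17 13 11 15
A[mid]=10>6: swap A[1],A[1]; hi=0 → 6 10 8 17 13 11 15
end: lo=0, hi=0; A = 6 10 8 17 13 11 15

6 10 8 17 13 11 15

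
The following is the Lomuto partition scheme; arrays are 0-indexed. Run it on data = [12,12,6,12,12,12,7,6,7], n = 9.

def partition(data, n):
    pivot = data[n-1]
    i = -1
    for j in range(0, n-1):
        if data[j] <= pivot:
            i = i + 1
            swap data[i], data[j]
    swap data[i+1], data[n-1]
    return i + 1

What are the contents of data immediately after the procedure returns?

[6,7,6,7,12,12,12,12,12]

pivot = data[8] = 7; i = -1
j=0: data[0]=12 > 7 → no swap
j=1: data[1]=12 > 7 → no swap
j=2: data[2]=6 ≤ 7 → i=0, swap data[0],data[2] → [6,12,12,12,12,12,7,6,7]
j=3: data[3]=12 > 7 → no swap
j=4: data[4]=12 > 7 → no swap
j=5: data[5]=12 > 7 → no swap
j=6: data[6]=7 ≤ 7 → i=1, swap data[1],data[6] → [6,7,12,12,12,12,12,6,7]
j=7: data[7]=6 ≤ 7 → i=2, swap data[2],data[7] → [6,7,6,12,12,12,12,12,7]
final swap data[3],data[8] → [6,7,6,7,12,12,12,12,12]; return 3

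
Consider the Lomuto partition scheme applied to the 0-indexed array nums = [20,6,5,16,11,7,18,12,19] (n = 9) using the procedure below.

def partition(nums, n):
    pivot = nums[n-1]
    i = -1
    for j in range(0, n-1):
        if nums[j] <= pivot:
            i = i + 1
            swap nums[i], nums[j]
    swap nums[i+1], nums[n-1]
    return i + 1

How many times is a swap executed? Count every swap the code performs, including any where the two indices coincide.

pivot = nums[8] = 19; i = -1
j=0: nums[0]=20 > 19 → no swap
j=1: nums[1]=6 ≤ 19 → i=0, swap nums[0],nums[1] → [6,20,5,16,11,7,18,12,19]
j=2: nums[2]=5 ≤ 19 → i=1, swap nums[1],nums[2] → [6,5,20,16,11,7,18,12,19]
j=3: nums[3]=16 ≤ 19 → i=2, swap nums[2],nums[3] → [6,5,16,20,11,7,18,12,19]
j=4: nums[4]=11 ≤ 19 → i=3, swap nums[3],nums[4] → [6,5,16,11,20,7,18,12,19]
j=5: nums[5]=7 ≤ 19 → i=4, swap nums[4],nums[5] → [6,5,16,11,7,20,18,12,19]
j=6: nums[6]=18 ≤ 19 → i=5, swap nums[5],nums[6] → [6,5,16,11,7,18,20,12,19]
j=7: nums[7]=12 ≤ 19 → i=6, swap nums[6],nums[7] → [6,5,16,11,7,18,12,20,19]
final swap nums[7],nums[8] → [6,5,16,11,7,18,12,19,20]; return 7

8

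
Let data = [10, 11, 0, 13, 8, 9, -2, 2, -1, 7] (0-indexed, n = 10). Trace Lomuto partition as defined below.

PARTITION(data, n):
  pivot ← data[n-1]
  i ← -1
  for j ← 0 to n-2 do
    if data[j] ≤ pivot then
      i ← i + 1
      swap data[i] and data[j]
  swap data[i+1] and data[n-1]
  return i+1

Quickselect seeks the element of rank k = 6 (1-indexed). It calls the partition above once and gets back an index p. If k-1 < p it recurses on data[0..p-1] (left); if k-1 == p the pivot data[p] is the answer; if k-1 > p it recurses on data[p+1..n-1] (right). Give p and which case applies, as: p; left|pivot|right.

4; right

pivot = data[9] = 7; i = -1
j=0: data[0]=10 > 7 → no swap
j=1: data[1]=11 > 7 → no swap
j=2: data[2]=0 ≤ 7 → i=0, swap data[0],data[2] → [0, 11, 10, 13, 8, 9, -2, 2, -1, 7]
j=3: data[3]=13 > 7 → no swap
j=4: data[4]=8 > 7 → no swap
j=5: data[5]=9 > 7 → no swap
j=6: data[6]=-2 ≤ 7 → i=1, swap data[1],data[6] → [0, -2, 10, 13, 8, 9, 11, 2, -1, 7]
j=7: data[7]=2 ≤ 7 → i=2, swap data[2],data[7] → [0, -2, 2, 13, 8, 9, 11, 10, -1, 7]
j=8: data[8]=-1 ≤ 7 → i=3, swap data[3],data[8] → [0, -2, 2, -1, 8, 9, 11, 10, 13, 7]
final swap data[4],data[9] → [0, -2, 2, -1, 7, 9, 11, 10, 13, 8]; return 4
p = 4; k-1 = 5 > 4 ⇒ right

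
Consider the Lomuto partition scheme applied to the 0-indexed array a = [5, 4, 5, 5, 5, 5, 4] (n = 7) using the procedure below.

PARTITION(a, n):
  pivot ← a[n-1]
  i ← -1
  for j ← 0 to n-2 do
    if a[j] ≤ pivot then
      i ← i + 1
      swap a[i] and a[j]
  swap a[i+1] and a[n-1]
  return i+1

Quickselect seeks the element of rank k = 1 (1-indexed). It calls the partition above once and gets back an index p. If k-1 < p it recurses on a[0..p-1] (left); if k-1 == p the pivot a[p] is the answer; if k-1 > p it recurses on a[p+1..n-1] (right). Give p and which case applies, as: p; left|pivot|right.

pivot=4, i=-1
j=0: 5>4, skip
j=1: 4≤4, i=0, swap(0,1) ⇒ [4, 5, 5, 5, 5, 5, 4]
j=2: 5>4, skip
j=3: 5>4, skip
j=4: 5>4, skip
j=5: 5>4, skip
swap(1,6) ⇒ [4, 4, 5, 5, 5, 5, 5]; return 1
p = 1; k-1 = 0 < 1 ⇒ left

1; left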